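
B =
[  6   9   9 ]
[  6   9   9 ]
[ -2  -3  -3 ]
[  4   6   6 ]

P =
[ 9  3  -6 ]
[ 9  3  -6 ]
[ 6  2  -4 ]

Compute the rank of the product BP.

1

First compute BP:
[[189,  63, -126],
 [189,  63, -126],
 [-63, -21,  42],
 [126,  42, -84]]
Now row reduce the product.
R2 ← R2 − R1: [0, 0, 0]
R3 ← R3 + (1/3)·R1: [0, 0, 0]
R4 ← R4 − (2/3)·R1: [0, 0, 0]
1 nonzero row, so rank(BP) = 1.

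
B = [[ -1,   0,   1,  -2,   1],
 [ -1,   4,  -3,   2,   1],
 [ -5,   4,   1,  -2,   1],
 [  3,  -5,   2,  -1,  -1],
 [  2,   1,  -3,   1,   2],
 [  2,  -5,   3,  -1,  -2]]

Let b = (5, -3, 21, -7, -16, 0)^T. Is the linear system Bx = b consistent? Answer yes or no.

Row reduce the augmented matrix [B | b].
R2 ← R2 − R1: [0, 4, -4, 4, 0, -8]
R3 ← R3 − (5)·R1: [0, 4, -4, 8, -4, -4]
R4 ← R4 + (3)·R1: [0, -5, 5, -7, 2, 8]
R5 ← R5 + (2)·R1: [0, 1, -1, -3, 4, -6]
R6 ← R6 + (2)·R1: [0, -5, 5, -5, 0, 10]
R3 ← R3 − R2: [0, 0, 0, 4, -4, 4]
R4 ← R4 + (5/4)·R2: [0, 0, 0, -2, 2, -2]
R5 ← R5 − (1/4)·R2: [0, 0, 0, -4, 4, -4]
R6 ← R6 + (5/4)·R2: [0, 0, 0, 0, 0, 0]
R4 ← R4 + (1/2)·R3: [0, 0, 0, 0, 0, 0]
R5 ← R5 + R3: [0, 0, 0, 0, 0, 0]
The echelon form has 3 nonzero rows, and every pivot lies in the first 5 columns, so rank(B) = rank([B|b]) = 3.
The system is consistent.

yes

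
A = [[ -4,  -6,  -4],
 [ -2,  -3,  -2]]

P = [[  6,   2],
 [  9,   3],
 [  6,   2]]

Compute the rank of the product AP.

1

First compute AP:
[[-102, -34],
 [-51, -17]]
Now row reduce the product.
R2 ← R2 − (1/2)·R1: [0, 0]
1 nonzero row, so rank(AP) = 1.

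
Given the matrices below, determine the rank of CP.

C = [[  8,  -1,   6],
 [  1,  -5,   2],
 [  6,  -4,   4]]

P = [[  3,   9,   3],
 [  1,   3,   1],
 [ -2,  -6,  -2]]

1

First compute CP:
[[ 11,  33,  11],
 [ -6, -18,  -6],
 [  6,  18,   6]]
Now row reduce the product.
R2 ← R2 + (6/11)·R1: [0, 0, 0]
R3 ← R3 − (6/11)·R1: [0, 0, 0]
1 nonzero row, so rank(CP) = 1.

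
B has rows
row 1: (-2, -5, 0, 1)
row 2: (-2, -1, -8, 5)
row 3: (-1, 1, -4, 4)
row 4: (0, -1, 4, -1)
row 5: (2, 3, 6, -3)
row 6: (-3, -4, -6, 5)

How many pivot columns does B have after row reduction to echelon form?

Row reduce to echelon form.
R2 ← R2 − R1: [0, 4, -8, 4]
R3 ← R3 − (1/2)·R1: [0, 7/2, -4, 7/2]
R5 ← R5 + R1: [0, -2, 6, -2]
R6 ← R6 − (3/2)·R1: [0, 7/2, -6, 7/2]
R3 ← R3 − (7/8)·R2: [0, 0, 3, 0]
R4 ← R4 + (1/4)·R2: [0, 0, 2, 0]
R5 ← R5 + (1/2)·R2: [0, 0, 2, 0]
R6 ← R6 − (7/8)·R2: [0, 0, 1, 0]
R4 ← R4 − (2/3)·R3: [0, 0, 0, 0]
R5 ← R5 − (2/3)·R3: [0, 0, 0, 0]
R6 ← R6 − (1/3)·R3: [0, 0, 0, 0]
Echelon form has 3 nonzero rows, so rank(B) = 3.
Each nonzero row contributes one pivot column: 3 pivot columns.

3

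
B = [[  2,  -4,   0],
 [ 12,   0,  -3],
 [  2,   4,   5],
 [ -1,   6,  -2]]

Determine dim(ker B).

0

Row reduce to echelon form.
R2 ← R2 − (6)·R1: [0, 24, -3]
R3 ← R3 − R1: [0, 8, 5]
R4 ← R4 + (1/2)·R1: [0, 4, -2]
R3 ← R3 − (1/3)·R2: [0, 0, 6]
R4 ← R4 − (1/6)·R2: [0, 0, -3/2]
R4 ← R4 + (1/4)·R3: [0, 0, 0]
3 nonzero rows, so rank(B) = 3.
B has 3 columns; by rank–nullity, nullity = 3 − 3 = 0.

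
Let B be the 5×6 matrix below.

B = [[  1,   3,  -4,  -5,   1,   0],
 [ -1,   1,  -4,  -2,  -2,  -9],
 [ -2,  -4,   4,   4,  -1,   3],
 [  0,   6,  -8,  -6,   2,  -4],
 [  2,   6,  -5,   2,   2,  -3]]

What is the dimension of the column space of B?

5

Row reduce to echelon form.
R2 ← R2 + R1: [0, 4, -8, -7, -1, -9]
R3 ← R3 + (2)·R1: [0, 2, -4, -6, 1, 3]
R5 ← R5 − (2)·R1: [0, 0, 3, 12, 0, -3]
R3 ← R3 − (1/2)·R2: [0, 0, 0, -5/2, 3/2, 15/2]
R4 ← R4 − (3/2)·R2: [0, 0, 4, 9/2, 7/2, 19/2]
Swap R3 ↔ R4
R5 ← R5 − (3/4)·R3: [0, 0, 0, 69/8, -21/8, -81/8]
R5 ← R5 + (69/20)·R4: [0, 0, 0, 0, 51/20, 63/4]
Echelon form has 5 nonzero rows, so rank(B) = 5.
The column space has dimension equal to the rank: 5.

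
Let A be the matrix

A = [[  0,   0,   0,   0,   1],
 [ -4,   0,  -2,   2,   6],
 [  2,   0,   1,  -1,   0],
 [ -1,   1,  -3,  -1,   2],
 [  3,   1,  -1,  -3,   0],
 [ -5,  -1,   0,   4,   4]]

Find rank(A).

3

Row reduce to echelon form.
Swap R1 ↔ R2
R3 ← R3 + (1/2)·R1: [0, 0, 0, 0, 3]
R4 ← R4 − (1/4)·R1: [0, 1, -5/2, -3/2, 1/2]
R5 ← R5 + (3/4)·R1: [0, 1, -5/2, -3/2, 9/2]
R6 ← R6 − (5/4)·R1: [0, -1, 5/2, 3/2, -7/2]
Swap R2 ↔ R4
R5 ← R5 − R2: [0, 0, 0, 0, 4]
R6 ← R6 + R2: [0, 0, 0, 0, -3]
R4 ← R4 − (1/3)·R3: [0, 0, 0, 0, 0]
R5 ← R5 − (4/3)·R3: [0, 0, 0, 0, 0]
R6 ← R6 + R3: [0, 0, 0, 0, 0]
Echelon form has 3 nonzero rows, so rank(A) = 3.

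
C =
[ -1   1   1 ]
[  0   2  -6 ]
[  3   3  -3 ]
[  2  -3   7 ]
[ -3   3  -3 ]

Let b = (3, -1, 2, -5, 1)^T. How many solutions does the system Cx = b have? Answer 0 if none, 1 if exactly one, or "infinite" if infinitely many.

Row reduce the augmented matrix [C | b].
R3 ← R3 + (3)·R1: [0, 6, 0, 11]
R4 ← R4 + (2)·R1: [0, -1, 9, 1]
R5 ← R5 − (3)·R1: [0, 0, -6, -8]
R3 ← R3 − (3)·R2: [0, 0, 18, 14]
R4 ← R4 + (1/2)·R2: [0, 0, 6, 1/2]
R4 ← R4 − (1/3)·R3: [0, 0, 0, -25/6]
R5 ← R5 + (1/3)·R3: [0, 0, 0, -10/3]
R5 ← R5 − (4/5)·R4: [0, 0, 0, 0]
The echelon form has 4 nonzero rows; the last pivot sits in the augmented column, so rank(C) = 3 but rank([C|b]) = 4.
Since the ranks differ, the system is inconsistent.
It has no solutions.

0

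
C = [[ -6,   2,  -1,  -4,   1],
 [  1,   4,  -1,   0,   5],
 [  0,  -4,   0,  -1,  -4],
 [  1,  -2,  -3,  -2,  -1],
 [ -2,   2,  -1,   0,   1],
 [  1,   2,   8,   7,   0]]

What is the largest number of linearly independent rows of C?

4

Row reduce to echelon form.
R2 ← R2 + (1/6)·R1: [0, 13/3, -7/6, -2/3, 31/6]
R4 ← R4 + (1/6)·R1: [0, -5/3, -19/6, -8/3, -5/6]
R5 ← R5 − (1/3)·R1: [0, 4/3, -2/3, 4/3, 2/3]
R6 ← R6 + (1/6)·R1: [0, 7/3, 47/6, 19/3, 1/6]
R3 ← R3 + (12/13)·R2: [0, 0, -14/13, -21/13, 10/13]
R4 ← R4 + (5/13)·R2: [0, 0, -47/13, -38/13, 15/13]
R5 ← R5 − (4/13)·R2: [0, 0, -4/13, 20/13, -12/13]
R6 ← R6 − (7/13)·R2: [0, 0, 110/13, 87/13, -34/13]
R4 ← R4 − (47/14)·R3: [0, 0, 0, 5/2, -10/7]
R5 ← R5 − (2/7)·R3: [0, 0, 0, 2, -8/7]
R6 ← R6 + (55/7)·R3: [0, 0, 0, -6, 24/7]
R5 ← R5 − (4/5)·R4: [0, 0, 0, 0, 0]
R6 ← R6 + (12/5)·R4: [0, 0, 0, 0, 0]
Echelon form has 4 nonzero rows, so rank(C) = 4.
The rank gives the maximum number of linearly independent rows: 4.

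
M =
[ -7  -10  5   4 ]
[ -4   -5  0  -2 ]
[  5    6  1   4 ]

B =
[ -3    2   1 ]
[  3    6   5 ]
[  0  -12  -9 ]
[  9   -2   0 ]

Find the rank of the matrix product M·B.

2

First compute MB:
[[ 27, -142, -102],
 [-21, -34, -29],
 [ 39,  26,  26]]
Now row reduce the product.
R2 ← R2 + (7/9)·R1: [0, -1300/9, -325/3]
R3 ← R3 − (13/9)·R1: [0, 2080/9, 520/3]
R3 ← R3 + (8/5)·R2: [0, 0, 0]
2 nonzero rows, so rank(MB) = 2.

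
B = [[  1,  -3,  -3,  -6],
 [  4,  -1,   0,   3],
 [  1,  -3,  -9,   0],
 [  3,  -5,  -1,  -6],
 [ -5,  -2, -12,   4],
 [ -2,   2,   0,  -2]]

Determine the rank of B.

Row reduce to echelon form.
R2 ← R2 − (4)·R1: [0, 11, 12, 27]
R3 ← R3 − R1: [0, 0, -6, 6]
R4 ← R4 − (3)·R1: [0, 4, 8, 12]
R5 ← R5 + (5)·R1: [0, -17, -27, -26]
R6 ← R6 + (2)·R1: [0, -4, -6, -14]
R4 ← R4 − (4/11)·R2: [0, 0, 40/11, 24/11]
R5 ← R5 + (17/11)·R2: [0, 0, -93/11, 173/11]
R6 ← R6 + (4/11)·R2: [0, 0, -18/11, -46/11]
R4 ← R4 + (20/33)·R3: [0, 0, 0, 64/11]
R5 ← R5 − (31/22)·R3: [0, 0, 0, 80/11]
R6 ← R6 − (3/11)·R3: [0, 0, 0, -64/11]
R5 ← R5 − (5/4)·R4: [0, 0, 0, 0]
R6 ← R6 + R4: [0, 0, 0, 0]
Echelon form has 4 nonzero rows, so rank(B) = 4.

4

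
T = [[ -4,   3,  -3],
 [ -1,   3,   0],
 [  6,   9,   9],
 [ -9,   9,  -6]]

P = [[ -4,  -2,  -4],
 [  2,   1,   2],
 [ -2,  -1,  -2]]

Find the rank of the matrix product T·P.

First compute TP:
[[ 28,  14,  28],
 [ 10,   5,  10],
 [-24, -12, -24],
 [ 66,  33,  66]]
Now row reduce the product.
R2 ← R2 − (5/14)·R1: [0, 0, 0]
R3 ← R3 + (6/7)·R1: [0, 0, 0]
R4 ← R4 − (33/14)·R1: [0, 0, 0]
1 nonzero row, so rank(TP) = 1.

1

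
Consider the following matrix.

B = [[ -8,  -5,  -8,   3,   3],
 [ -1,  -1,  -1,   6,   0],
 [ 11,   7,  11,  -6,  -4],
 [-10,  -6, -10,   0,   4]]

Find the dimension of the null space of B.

3

Row reduce to echelon form.
R2 ← R2 − (1/8)·R1: [0, -3/8, 0, 45/8, -3/8]
R3 ← R3 + (11/8)·R1: [0, 1/8, 0, -15/8, 1/8]
R4 ← R4 − (5/4)·R1: [0, 1/4, 0, -15/4, 1/4]
R3 ← R3 + (1/3)·R2: [0, 0, 0, 0, 0]
R4 ← R4 + (2/3)·R2: [0, 0, 0, 0, 0]
2 nonzero rows, so rank(B) = 2.
B has 5 columns; by rank–nullity, nullity = 5 − 2 = 3.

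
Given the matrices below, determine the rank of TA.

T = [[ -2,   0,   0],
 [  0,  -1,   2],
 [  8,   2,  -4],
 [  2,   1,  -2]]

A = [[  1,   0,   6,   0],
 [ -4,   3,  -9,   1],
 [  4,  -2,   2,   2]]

2

First compute TA:
[[ -2,   0, -12,   0],
 [ 12,  -7,  13,   3],
 [-16,  14,  22,  -6],
 [-10,   7,  -1,  -3]]
Now row reduce the product.
R2 ← R2 + (6)·R1: [0, -7, -59, 3]
R3 ← R3 − (8)·R1: [0, 14, 118, -6]
R4 ← R4 − (5)·R1: [0, 7, 59, -3]
R3 ← R3 + (2)·R2: [0, 0, 0, 0]
R4 ← R4 + R2: [0, 0, 0, 0]
2 nonzero rows, so rank(TA) = 2.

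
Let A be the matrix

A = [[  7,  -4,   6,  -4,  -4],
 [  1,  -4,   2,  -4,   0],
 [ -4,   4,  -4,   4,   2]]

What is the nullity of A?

Row reduce to echelon form.
R2 ← R2 − (1/7)·R1: [0, -24/7, 8/7, -24/7, 4/7]
R3 ← R3 + (4/7)·R1: [0, 12/7, -4/7, 12/7, -2/7]
R3 ← R3 + (1/2)·R2: [0, 0, 0, 0, 0]
2 nonzero rows, so rank(A) = 2.
A has 5 columns; by rank–nullity, nullity = 5 − 2 = 3.

3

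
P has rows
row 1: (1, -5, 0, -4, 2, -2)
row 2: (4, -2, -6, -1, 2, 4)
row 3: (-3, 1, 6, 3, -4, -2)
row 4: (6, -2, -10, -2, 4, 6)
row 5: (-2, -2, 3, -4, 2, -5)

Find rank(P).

3

Row reduce to echelon form.
R2 ← R2 − (4)·R1: [0, 18, -6, 15, -6, 12]
R3 ← R3 + (3)·R1: [0, -14, 6, -9, 2, -8]
R4 ← R4 − (6)·R1: [0, 28, -10, 22, -8, 18]
R5 ← R5 + (2)·R1: [0, -12, 3, -12, 6, -9]
R3 ← R3 + (7/9)·R2: [0, 0, 4/3, 8/3, -8/3, 4/3]
R4 ← R4 − (14/9)·R2: [0, 0, -2/3, -4/3, 4/3, -2/3]
R5 ← R5 + (2/3)·R2: [0, 0, -1, -2, 2, -1]
R4 ← R4 + (1/2)·R3: [0, 0, 0, 0, 0, 0]
R5 ← R5 + (3/4)·R3: [0, 0, 0, 0, 0, 0]
Echelon form has 3 nonzero rows, so rank(P) = 3.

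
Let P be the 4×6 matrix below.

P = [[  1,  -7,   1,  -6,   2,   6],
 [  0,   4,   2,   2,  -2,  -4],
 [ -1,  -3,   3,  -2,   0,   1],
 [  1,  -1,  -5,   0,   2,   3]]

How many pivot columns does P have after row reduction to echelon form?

Row reduce to echelon form.
R3 ← R3 + R1: [0, -10, 4, -8, 2, 7]
R4 ← R4 − R1: [0, 6, -6, 6, 0, -3]
R3 ← R3 + (5/2)·R2: [0, 0, 9, -3, -3, -3]
R4 ← R4 − (3/2)·R2: [0, 0, -9, 3, 3, 3]
R4 ← R4 + R3: [0, 0, 0, 0, 0, 0]
Echelon form has 3 nonzero rows, so rank(P) = 3.
Each nonzero row contributes one pivot column: 3 pivot columns.

3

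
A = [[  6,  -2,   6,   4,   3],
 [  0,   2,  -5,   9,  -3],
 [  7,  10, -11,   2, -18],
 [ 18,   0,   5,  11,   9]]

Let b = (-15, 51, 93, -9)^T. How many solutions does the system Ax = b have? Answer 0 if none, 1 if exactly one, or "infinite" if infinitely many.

infinite

Row reduce the augmented matrix [A | b].
R3 ← R3 − (7/6)·R1: [0, 37/3, -18, -8/3, -43/2, 221/2]
R4 ← R4 − (3)·R1: [0, 6, -13, -1, 0, 36]
R3 ← R3 − (37/6)·R2: [0, 0, 77/6, -349/6, -3, -204]
R4 ← R4 − (3)·R2: [0, 0, 2, -28, 9, -117]
R4 ← R4 − (12/77)·R3: [0, 0, 0, -1458/77, 729/77, -6561/77]
The echelon form has 4 nonzero rows, and every pivot lies in the first 5 columns, so rank(A) = rank([A|b]) = 4.
The system is consistent.
rank = 4 < 5 unknowns, so there are infinitely many solutions.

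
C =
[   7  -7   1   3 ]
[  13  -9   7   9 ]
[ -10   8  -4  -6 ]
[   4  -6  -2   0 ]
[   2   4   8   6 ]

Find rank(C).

Row reduce to echelon form.
R2 ← R2 − (13/7)·R1: [0, 4, 36/7, 24/7]
R3 ← R3 + (10/7)·R1: [0, -2, -18/7, -12/7]
R4 ← R4 − (4/7)·R1: [0, -2, -18/7, -12/7]
R5 ← R5 − (2/7)·R1: [0, 6, 54/7, 36/7]
R3 ← R3 + (1/2)·R2: [0, 0, 0, 0]
R4 ← R4 + (1/2)·R2: [0, 0, 0, 0]
R5 ← R5 − (3/2)·R2: [0, 0, 0, 0]
Echelon form has 2 nonzero rows, so rank(C) = 2.

2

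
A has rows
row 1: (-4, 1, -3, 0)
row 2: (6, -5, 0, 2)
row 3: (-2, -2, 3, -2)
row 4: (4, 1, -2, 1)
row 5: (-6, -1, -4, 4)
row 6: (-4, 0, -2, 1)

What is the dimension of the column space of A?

Row reduce to echelon form.
R2 ← R2 + (3/2)·R1: [0, -7/2, -9/2, 2]
R3 ← R3 − (1/2)·R1: [0, -5/2, 9/2, -2]
R4 ← R4 + R1: [0, 2, -5, 1]
R5 ← R5 − (3/2)·R1: [0, -5/2, 1/2, 4]
R6 ← R6 − R1: [0, -1, 1, 1]
R3 ← R3 − (5/7)·R2: [0, 0, 54/7, -24/7]
R4 ← R4 + (4/7)·R2: [0, 0, -53/7, 15/7]
R5 ← R5 − (5/7)·R2: [0, 0, 26/7, 18/7]
R6 ← R6 − (2/7)·R2: [0, 0, 16/7, 3/7]
R4 ← R4 + (53/54)·R3: [0, 0, 0, -11/9]
R5 ← R5 − (13/27)·R3: [0, 0, 0, 38/9]
R6 ← R6 − (8/27)·R3: [0, 0, 0, 13/9]
R5 ← R5 + (38/11)·R4: [0, 0, 0, 0]
R6 ← R6 + (13/11)·R4: [0, 0, 0, 0]
Echelon form has 4 nonzero rows, so rank(A) = 4.
The column space has dimension equal to the rank: 4.

4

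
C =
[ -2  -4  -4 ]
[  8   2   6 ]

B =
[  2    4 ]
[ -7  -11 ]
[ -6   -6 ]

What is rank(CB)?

2

First compute CB:
[[ 48,  60],
 [-34, -26]]
Now row reduce the product.
R2 ← R2 + (17/24)·R1: [0, 33/2]
2 nonzero rows, so rank(CB) = 2.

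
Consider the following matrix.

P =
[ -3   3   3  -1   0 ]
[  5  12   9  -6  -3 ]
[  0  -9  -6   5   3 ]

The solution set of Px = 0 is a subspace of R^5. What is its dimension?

Row reduce to echelon form.
R2 ← R2 + (5/3)·R1: [0, 17, 14, -23/3, -3]
R3 ← R3 + (9/17)·R2: [0, 0, 24/17, 16/17, 24/17]
3 nonzero rows, so rank(P) = 3.
P has 5 columns; by rank–nullity, nullity = 5 − 3 = 2.

2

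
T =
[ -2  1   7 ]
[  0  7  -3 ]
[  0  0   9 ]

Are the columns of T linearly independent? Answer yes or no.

yes

Row reduce T to echelon form.
3 pivots among 3 columns.
Every column is a pivot column, so the columns are linearly independent.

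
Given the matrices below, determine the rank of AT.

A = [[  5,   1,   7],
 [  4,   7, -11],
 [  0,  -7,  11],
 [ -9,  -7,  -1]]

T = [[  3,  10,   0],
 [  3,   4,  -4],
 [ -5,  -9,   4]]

3

First compute AT:
[[-17,  -9,  24],
 [ 88, 167, -72],
 [-76, -127,  72],
 [-43, -109,  24]]
Now row reduce the product.
R2 ← R2 + (88/17)·R1: [0, 2047/17, 888/17]
R3 ← R3 − (76/17)·R1: [0, -1475/17, -600/17]
R4 ← R4 − (43/17)·R1: [0, -1466/17, -624/17]
R3 ← R3 + (1475/2047)·R2: [0, 0, 4800/2047]
R4 ← R4 + (1466/2047)·R2: [0, 0, 1440/2047]
R4 ← R4 − (3/10)·R3: [0, 0, 0]
3 nonzero rows, so rank(AT) = 3.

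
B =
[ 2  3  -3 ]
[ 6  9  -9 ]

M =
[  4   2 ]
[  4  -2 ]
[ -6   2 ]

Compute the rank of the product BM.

First compute BM:
[[ 38,  -8],
 [114, -24]]
Now row reduce the product.
R2 ← R2 − (3)·R1: [0, 0]
1 nonzero row, so rank(BM) = 1.

1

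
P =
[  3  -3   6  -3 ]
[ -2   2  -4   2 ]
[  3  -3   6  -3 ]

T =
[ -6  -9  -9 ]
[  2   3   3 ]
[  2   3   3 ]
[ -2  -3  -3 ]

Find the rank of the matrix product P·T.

First compute PT:
[[ -6,  -9,  -9],
 [  4,   6,   6],
 [ -6,  -9,  -9]]
Now row reduce the product.
R2 ← R2 + (2/3)·R1: [0, 0, 0]
R3 ← R3 − R1: [0, 0, 0]
1 nonzero row, so rank(PT) = 1.

1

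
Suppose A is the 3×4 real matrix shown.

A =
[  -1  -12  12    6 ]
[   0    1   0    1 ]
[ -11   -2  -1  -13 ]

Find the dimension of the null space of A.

Row reduce to echelon form.
R3 ← R3 − (11)·R1: [0, 130, -133, -79]
R3 ← R3 − (130)·R2: [0, 0, -133, -209]
3 nonzero rows, so rank(A) = 3.
A has 4 columns; by rank–nullity, nullity = 4 − 3 = 1.

1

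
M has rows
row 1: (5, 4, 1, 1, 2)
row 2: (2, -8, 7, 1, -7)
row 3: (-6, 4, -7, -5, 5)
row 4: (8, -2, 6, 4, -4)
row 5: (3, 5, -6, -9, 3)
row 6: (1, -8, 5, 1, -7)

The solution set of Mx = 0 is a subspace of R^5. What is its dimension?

Row reduce to echelon form.
R2 ← R2 − (2/5)·R1: [0, -48/5, 33/5, 3/5, -39/5]
R3 ← R3 + (6/5)·R1: [0, 44/5, -29/5, -19/5, 37/5]
R4 ← R4 − (8/5)·R1: [0, -42/5, 22/5, 12/5, -36/5]
R5 ← R5 − (3/5)·R1: [0, 13/5, -33/5, -48/5, 9/5]
R6 ← R6 − (1/5)·R1: [0, -44/5, 24/5, 4/5, -37/5]
R3 ← R3 + (11/12)·R2: [0, 0, 1/4, -13/4, 1/4]
R4 ← R4 − (7/8)·R2: [0, 0, -11/8, 15/8, -3/8]
R5 ← R5 + (13/48)·R2: [0, 0, -77/16, -151/16, -5/16]
R6 ← R6 − (11/12)·R2: [0, 0, -5/4, 1/4, -1/4]
R4 ← R4 + (11/2)·R3: [0, 0, 0, -16, 1]
R5 ← R5 + (77/4)·R3: [0, 0, 0, -72, 9/2]
R6 ← R6 + (5)·R3: [0, 0, 0, -16, 1]
R5 ← R5 − (9/2)·R4: [0, 0, 0, 0, 0]
R6 ← R6 − R4: [0, 0, 0, 0, 0]
4 nonzero rows, so rank(M) = 4.
M has 5 columns; by rank–nullity, nullity = 5 − 4 = 1.

1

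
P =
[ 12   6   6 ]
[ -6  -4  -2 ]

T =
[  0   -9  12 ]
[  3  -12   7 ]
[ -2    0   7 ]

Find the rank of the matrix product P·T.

First compute PT:
[[  6, -180, 228],
 [ -8, 102, -114]]
Now row reduce the product.
R2 ← R2 + (4/3)·R1: [0, -138, 190]
2 nonzero rows, so rank(PT) = 2.

2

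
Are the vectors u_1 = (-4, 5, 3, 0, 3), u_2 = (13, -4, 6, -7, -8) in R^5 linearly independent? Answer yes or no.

yes

Form the matrix with these vectors as rows and row reduce.
R2 ← R2 + (13/4)·R1: [0, 49/4, 63/4, -7, 7/4]
2 nonzero rows, so the 2 vectors span a space of dimension 2.
Since 2 = 2, the vectors are linearly independent.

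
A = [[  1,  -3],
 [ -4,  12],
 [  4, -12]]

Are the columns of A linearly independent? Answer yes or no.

no

Row reduce A to echelon form.
R2 ← R2 + (4)·R1: [0, 0]
R3 ← R3 − (4)·R1: [0, 0]
1 pivot among 2 columns.
Only 1 < 2 pivot columns, so the columns are linearly dependent.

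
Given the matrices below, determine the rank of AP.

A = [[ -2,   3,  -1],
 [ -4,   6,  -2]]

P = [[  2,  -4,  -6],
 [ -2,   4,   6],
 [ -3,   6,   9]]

1

First compute AP:
[[ -7,  14,  21],
 [-14,  28,  42]]
Now row reduce the product.
R2 ← R2 − (2)·R1: [0, 0, 0]
1 nonzero row, so rank(AP) = 1.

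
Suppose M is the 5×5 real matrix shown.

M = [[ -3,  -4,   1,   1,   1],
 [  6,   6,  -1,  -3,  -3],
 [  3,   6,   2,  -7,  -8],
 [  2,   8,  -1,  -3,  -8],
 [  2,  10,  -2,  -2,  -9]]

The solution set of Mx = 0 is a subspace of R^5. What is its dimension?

0

Row reduce to echelon form.
R2 ← R2 + (2)·R1: [0, -2, 1, -1, -1]
R3 ← R3 + R1: [0, 2, 3, -6, -7]
R4 ← R4 + (2/3)·R1: [0, 16/3, -1/3, -7/3, -22/3]
R5 ← R5 + (2/3)·R1: [0, 22/3, -4/3, -4/3, -25/3]
R3 ← R3 + R2: [0, 0, 4, -7, -8]
R4 ← R4 + (8/3)·R2: [0, 0, 7/3, -5, -10]
R5 ← R5 + (11/3)·R2: [0, 0, 7/3, -5, -12]
R4 ← R4 − (7/12)·R3: [0, 0, 0, -11/12, -16/3]
R5 ← R5 − (7/12)·R3: [0, 0, 0, -11/12, -22/3]
R5 ← R5 − R4: [0, 0, 0, 0, -2]
5 nonzero rows, so rank(M) = 5.
M has 5 columns; by rank–nullity, nullity = 5 − 5 = 0.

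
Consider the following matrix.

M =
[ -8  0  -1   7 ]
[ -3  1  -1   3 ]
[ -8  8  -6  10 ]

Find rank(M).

2

Row reduce to echelon form.
R2 ← R2 − (3/8)·R1: [0, 1, -5/8, 3/8]
R3 ← R3 − R1: [0, 8, -5, 3]
R3 ← R3 − (8)·R2: [0, 0, 0, 0]
Echelon form has 2 nonzero rows, so rank(M) = 2.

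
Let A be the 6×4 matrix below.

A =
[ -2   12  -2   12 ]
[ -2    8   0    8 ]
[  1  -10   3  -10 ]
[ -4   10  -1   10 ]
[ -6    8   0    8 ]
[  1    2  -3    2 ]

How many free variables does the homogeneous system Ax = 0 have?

1

Row reduce to echelon form.
R2 ← R2 − R1: [0, -4, 2, -4]
R3 ← R3 + (1/2)·R1: [0, -4, 2, -4]
R4 ← R4 − (2)·R1: [0, -14, 3, -14]
R5 ← R5 − (3)·R1: [0, -28, 6, -28]
R6 ← R6 + (1/2)·R1: [0, 8, -4, 8]
R3 ← R3 − R2: [0, 0, 0, 0]
R4 ← R4 − (7/2)·R2: [0, 0, -4, 0]
R5 ← R5 − (7)·R2: [0, 0, -8, 0]
R6 ← R6 + (2)·R2: [0, 0, 0, 0]
Swap R3 ↔ R4
R5 ← R5 − (2)·R3: [0, 0, 0, 0]
3 nonzero rows, so rank(A) = 3.
A has 4 columns; by rank–nullity, nullity = 4 − 3 = 1.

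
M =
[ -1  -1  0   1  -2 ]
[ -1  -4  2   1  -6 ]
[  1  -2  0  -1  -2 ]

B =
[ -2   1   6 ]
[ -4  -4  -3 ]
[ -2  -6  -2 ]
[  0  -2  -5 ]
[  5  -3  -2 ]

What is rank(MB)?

First compute MB:
[[ -4,   7,  -4],
 [-16,  19,   9],
 [ -4,  17,  21]]
Now row reduce the product.
R2 ← R2 − (4)·R1: [0, -9, 25]
R3 ← R3 − R1: [0, 10, 25]
R3 ← R3 + (10/9)·R2: [0, 0, 475/9]
3 nonzero rows, so rank(MB) = 3.

3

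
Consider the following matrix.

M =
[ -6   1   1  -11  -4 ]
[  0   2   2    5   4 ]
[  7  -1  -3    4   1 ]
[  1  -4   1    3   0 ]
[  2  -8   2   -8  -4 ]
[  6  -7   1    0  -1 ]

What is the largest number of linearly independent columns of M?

Row reduce to echelon form.
R3 ← R3 + (7/6)·R1: [0, 1/6, -11/6, -53/6, -11/3]
R4 ← R4 + (1/6)·R1: [0, -23/6, 7/6, 7/6, -2/3]
R5 ← R5 + (1/3)·R1: [0, -23/3, 7/3, -35/3, -16/3]
R6 ← R6 + R1: [0, -6, 2, -11, -5]
R3 ← R3 − (1/12)·R2: [0, 0, -2, -37/4, -4]
R4 ← R4 + (23/12)·R2: [0, 0, 5, 43/4, 7]
R5 ← R5 + (23/6)·R2: [0, 0, 10, 15/2, 10]
R6 ← R6 + (3)·R2: [0, 0, 8, 4, 7]
R4 ← R4 + (5/2)·R3: [0, 0, 0, -99/8, -3]
R5 ← R5 + (5)·R3: [0, 0, 0, -155/4, -10]
R6 ← R6 + (4)·R3: [0, 0, 0, -33, -9]
R5 ← R5 − (310/99)·R4: [0, 0, 0, 0, -20/33]
R6 ← R6 − (8/3)·R4: [0, 0, 0, 0, -1]
R6 ← R6 − (33/20)·R5: [0, 0, 0, 0, 0]
Echelon form has 5 nonzero rows, so rank(M) = 5.
The rank gives the maximum number of linearly independent columns: 5.

5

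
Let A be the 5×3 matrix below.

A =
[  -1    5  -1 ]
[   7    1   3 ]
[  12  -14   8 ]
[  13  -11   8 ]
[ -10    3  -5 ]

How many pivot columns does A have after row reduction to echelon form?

Row reduce to echelon form.
R2 ← R2 + (7)·R1: [0, 36, -4]
R3 ← R3 + (12)·R1: [0, 46, -4]
R4 ← R4 + (13)·R1: [0, 54, -5]
R5 ← R5 − (10)·R1: [0, -47, 5]
R3 ← R3 − (23/18)·R2: [0, 0, 10/9]
R4 ← R4 − (3/2)·R2: [0, 0, 1]
R5 ← R5 + (47/36)·R2: [0, 0, -2/9]
R4 ← R4 − (9/10)·R3: [0, 0, 0]
R5 ← R5 + (1/5)·R3: [0, 0, 0]
Echelon form has 3 nonzero rows, so rank(A) = 3.
Each nonzero row contributes one pivot column: 3 pivot columns.

3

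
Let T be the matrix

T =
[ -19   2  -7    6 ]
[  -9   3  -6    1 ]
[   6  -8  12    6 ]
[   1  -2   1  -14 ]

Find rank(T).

3

Row reduce to echelon form.
R2 ← R2 − (9/19)·R1: [0, 39/19, -51/19, -35/19]
R3 ← R3 + (6/19)·R1: [0, -140/19, 186/19, 150/19]
R4 ← R4 + (1/19)·R1: [0, -36/19, 12/19, -260/19]
R3 ← R3 + (140/39)·R2: [0, 0, 2/13, 50/39]
R4 ← R4 + (12/13)·R2: [0, 0, -24/13, -200/13]
R4 ← R4 + (12)·R3: [0, 0, 0, 0]
Echelon form has 3 nonzero rows, so rank(T) = 3.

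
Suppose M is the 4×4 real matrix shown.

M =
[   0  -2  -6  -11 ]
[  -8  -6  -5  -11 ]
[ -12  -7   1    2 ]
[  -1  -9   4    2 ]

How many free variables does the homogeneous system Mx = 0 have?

Row reduce to echelon form.
Swap R1 ↔ R2
R3 ← R3 − (3/2)·R1: [0, 2, 17/2, 37/2]
R4 ← R4 − (1/8)·R1: [0, -33/4, 37/8, 27/8]
R3 ← R3 + R2: [0, 0, 5/2, 15/2]
R4 ← R4 − (33/8)·R2: [0, 0, 235/8, 195/4]
R4 ← R4 − (47/4)·R3: [0, 0, 0, -315/8]
4 nonzero rows, so rank(M) = 4.
M has 4 columns; by rank–nullity, nullity = 4 − 4 = 0.

0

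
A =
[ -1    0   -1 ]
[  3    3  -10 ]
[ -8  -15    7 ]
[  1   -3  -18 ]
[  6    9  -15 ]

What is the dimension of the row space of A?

3

Row reduce to echelon form.
R2 ← R2 + (3)·R1: [0, 3, -13]
R3 ← R3 − (8)·R1: [0, -15, 15]
R4 ← R4 + R1: [0, -3, -19]
R5 ← R5 + (6)·R1: [0, 9, -21]
R3 ← R3 + (5)·R2: [0, 0, -50]
R4 ← R4 + R2: [0, 0, -32]
R5 ← R5 − (3)·R2: [0, 0, 18]
R4 ← R4 − (16/25)·R3: [0, 0, 0]
R5 ← R5 + (9/25)·R3: [0, 0, 0]
Echelon form has 3 nonzero rows, so rank(A) = 3.
The row space has dimension equal to the rank: 3.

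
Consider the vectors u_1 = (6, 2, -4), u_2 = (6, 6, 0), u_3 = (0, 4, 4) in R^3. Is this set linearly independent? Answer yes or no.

no

Form the matrix with these vectors as rows and row reduce.
R2 ← R2 − R1: [0, 4, 4]
R3 ← R3 − R2: [0, 0, 0]
2 nonzero rows, so the 3 vectors span a space of dimension 2.
Since 2 < 3, the vectors are linearly dependent.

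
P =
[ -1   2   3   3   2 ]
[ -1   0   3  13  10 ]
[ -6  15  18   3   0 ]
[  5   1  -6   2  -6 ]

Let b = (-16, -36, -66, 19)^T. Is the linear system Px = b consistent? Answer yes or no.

Row reduce the augmented matrix [P | b].
R2 ← R2 − R1: [0, -2, 0, 10, 8, -20]
R3 ← R3 − (6)·R1: [0, 3, 0, -15, -12, 30]
R4 ← R4 + (5)·R1: [0, 11, 9, 17, 4, -61]
R3 ← R3 + (3/2)·R2: [0, 0, 0, 0, 0, 0]
R4 ← R4 + (11/2)·R2: [0, 0, 9, 72, 48, -171]
Swap R3 ↔ R4
The echelon form has 3 nonzero rows, and every pivot lies in the first 5 columns, so rank(P) = rank([P|b]) = 3.
The system is consistent.

yes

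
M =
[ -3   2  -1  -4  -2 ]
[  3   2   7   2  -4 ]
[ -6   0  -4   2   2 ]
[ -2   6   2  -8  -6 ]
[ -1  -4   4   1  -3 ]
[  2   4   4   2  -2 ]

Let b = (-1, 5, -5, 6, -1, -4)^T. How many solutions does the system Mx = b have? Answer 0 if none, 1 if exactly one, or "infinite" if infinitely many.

0

Row reduce the augmented matrix [M | b].
R2 ← R2 + R1: [0, 4, 6, -2, -6, 4]
R3 ← R3 − (2)·R1: [0, -4, -2, 10, 6, -3]
R4 ← R4 − (2/3)·R1: [0, 14/3, 8/3, -16/3, -14/3, 20/3]
R5 ← R5 − (1/3)·R1: [0, -14/3, 13/3, 7/3, -7/3, -2/3]
R6 ← R6 + (2/3)·R1: [0, 16/3, 10/3, -2/3, -10/3, -14/3]
R3 ← R3 + R2: [0, 0, 4, 8, 0, 1]
R4 ← R4 − (7/6)·R2: [0, 0, -13/3, -3, 7/3, 2]
R5 ← R5 + (7/6)·R2: [0, 0, 34/3, 0, -28/3, 4]
R6 ← R6 − (4/3)·R2: [0, 0, -14/3, 2, 14/3, -10]
R4 ← R4 + (13/12)·R3: [0, 0, 0, 17/3, 7/3, 37/12]
R5 ← R5 − (17/6)·R3: [0, 0, 0, -68/3, -28/3, 7/6]
R6 ← R6 + (7/6)·R3: [0, 0, 0, 34/3, 14/3, -53/6]
R5 ← R5 + (4)·R4: [0, 0, 0, 0, 0, 27/2]
R6 ← R6 − (2)·R4: [0, 0, 0, 0, 0, -15]
R6 ← R6 + (10/9)·R5: [0, 0, 0, 0, 0, 0]
The echelon form has 5 nonzero rows; the last pivot sits in the augmented column, so rank(M) = 4 but rank([M|b]) = 5.
Since the ranks differ, the system is inconsistent.
It has no solutions.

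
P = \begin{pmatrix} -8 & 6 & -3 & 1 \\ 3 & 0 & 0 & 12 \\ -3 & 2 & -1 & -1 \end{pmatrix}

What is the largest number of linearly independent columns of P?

2

Row reduce to echelon form.
R2 ← R2 + (3/8)·R1: [0, 9/4, -9/8, 99/8]
R3 ← R3 − (3/8)·R1: [0, -1/4, 1/8, -11/8]
R3 ← R3 + (1/9)·R2: [0, 0, 0, 0]
Echelon form has 2 nonzero rows, so rank(P) = 2.
The rank gives the maximum number of linearly independent columns: 2.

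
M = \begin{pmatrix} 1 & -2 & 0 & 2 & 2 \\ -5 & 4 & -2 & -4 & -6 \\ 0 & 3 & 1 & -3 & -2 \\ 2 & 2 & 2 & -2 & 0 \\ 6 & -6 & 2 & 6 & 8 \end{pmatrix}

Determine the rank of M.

Row reduce to echelon form.
R2 ← R2 + (5)·R1: [0, -6, -2, 6, 4]
R4 ← R4 − (2)·R1: [0, 6, 2, -6, -4]
R5 ← R5 − (6)·R1: [0, 6, 2, -6, -4]
R3 ← R3 + (1/2)·R2: [0, 0, 0, 0, 0]
R4 ← R4 + R2: [0, 0, 0, 0, 0]
R5 ← R5 + R2: [0, 0, 0, 0, 0]
Echelon form has 2 nonzero rows, so rank(M) = 2.

2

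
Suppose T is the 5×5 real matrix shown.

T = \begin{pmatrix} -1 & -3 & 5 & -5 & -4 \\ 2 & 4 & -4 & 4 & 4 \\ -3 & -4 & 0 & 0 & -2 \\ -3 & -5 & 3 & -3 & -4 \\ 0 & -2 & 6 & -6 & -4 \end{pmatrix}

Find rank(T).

2

Row reduce to echelon form.
R2 ← R2 + (2)·R1: [0, -2, 6, -6, -4]
R3 ← R3 − (3)·R1: [0, 5, -15, 15, 10]
R4 ← R4 − (3)·R1: [0, 4, -12, 12, 8]
R3 ← R3 + (5/2)·R2: [0, 0, 0, 0, 0]
R4 ← R4 + (2)·R2: [0, 0, 0, 0, 0]
R5 ← R5 − R2: [0, 0, 0, 0, 0]
Echelon form has 2 nonzero rows, so rank(T) = 2.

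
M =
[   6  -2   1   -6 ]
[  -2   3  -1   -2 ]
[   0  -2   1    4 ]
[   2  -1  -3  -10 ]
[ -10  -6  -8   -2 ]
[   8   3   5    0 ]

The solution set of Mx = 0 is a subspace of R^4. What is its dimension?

Row reduce to echelon form.
R2 ← R2 + (1/3)·R1: [0, 7/3, -2/3, -4]
R4 ← R4 − (1/3)·R1: [0, -1/3, -10/3, -8]
R5 ← R5 + (5/3)·R1: [0, -28/3, -19/3, -12]
R6 ← R6 − (4/3)·R1: [0, 17/3, 11/3, 8]
R3 ← R3 + (6/7)·R2: [0, 0, 3/7, 4/7]
R4 ← R4 + (1/7)·R2: [0, 0, -24/7, -60/7]
R5 ← R5 + (4)·R2: [0, 0, -9, -28]
R6 ← R6 − (17/7)·R2: [0, 0, 37/7, 124/7]
R4 ← R4 + (8)·R3: [0, 0, 0, -4]
R5 ← R5 + (21)·R3: [0, 0, 0, -16]
R6 ← R6 − (37/3)·R3: [0, 0, 0, 32/3]
R5 ← R5 − (4)·R4: [0, 0, 0, 0]
R6 ← R6 + (8/3)·R4: [0, 0, 0, 0]
4 nonzero rows, so rank(M) = 4.
M has 4 columns; by rank–nullity, nullity = 4 − 4 = 0.

0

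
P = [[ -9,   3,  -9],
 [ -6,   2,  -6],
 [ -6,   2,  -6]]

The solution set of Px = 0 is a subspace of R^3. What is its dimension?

2

Row reduce to echelon form.
R2 ← R2 − (2/3)·R1: [0, 0, 0]
R3 ← R3 − (2/3)·R1: [0, 0, 0]
1 nonzero row, so rank(P) = 1.
P has 3 columns; by rank–nullity, nullity = 3 − 1 = 2.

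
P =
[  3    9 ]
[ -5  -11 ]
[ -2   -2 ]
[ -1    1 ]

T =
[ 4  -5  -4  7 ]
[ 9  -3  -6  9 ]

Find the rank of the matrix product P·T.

First compute PT:
[[ 93, -42, -66, 102],
 [-119,  58,  86, -134],
 [-26,  16,  20, -32],
 [  5,   2,  -2,   2]]
Now row reduce the product.
R2 ← R2 + (119/93)·R1: [0, 132/31, 48/31, -108/31]
R3 ← R3 + (26/93)·R1: [0, 132/31, 48/31, -108/31]
R4 ← R4 − (5/93)·R1: [0, 132/31, 48/31, -108/31]
R3 ← R3 − R2: [0, 0, 0, 0]
R4 ← R4 − R2: [0, 0, 0, 0]
2 nonzero rows, so rank(PT) = 2.

2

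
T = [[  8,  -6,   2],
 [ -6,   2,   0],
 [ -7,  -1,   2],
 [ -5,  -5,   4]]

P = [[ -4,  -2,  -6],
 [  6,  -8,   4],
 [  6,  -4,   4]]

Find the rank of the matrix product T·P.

First compute TP:
[[-56,  24, -64],
 [ 36,  -4,  44],
 [ 34,  14,  46],
 [ 14,  34,  26]]
Now row reduce the product.
R2 ← R2 + (9/14)·R1: [0, 80/7, 20/7]
R3 ← R3 + (17/28)·R1: [0, 200/7, 50/7]
R4 ← R4 + (1/4)·R1: [0, 40, 10]
R3 ← R3 − (5/2)·R2: [0, 0, 0]
R4 ← R4 − (7/2)·R2: [0, 0, 0]
2 nonzero rows, so rank(TP) = 2.

2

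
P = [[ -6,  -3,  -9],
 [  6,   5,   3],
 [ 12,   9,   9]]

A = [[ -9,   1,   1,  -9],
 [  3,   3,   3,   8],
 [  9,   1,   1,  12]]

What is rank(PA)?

First compute PA:
[[-36, -24, -24, -78],
 [-12,  24,  24,  22],
 [  0,  48,  48,  72]]
Now row reduce the product.
R2 ← R2 − (1/3)·R1: [0, 32, 32, 48]
R3 ← R3 − (3/2)·R2: [0, 0, 0, 0]
2 nonzero rows, so rank(PA) = 2.

2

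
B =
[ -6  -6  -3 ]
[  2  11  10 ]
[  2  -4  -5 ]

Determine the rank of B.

Row reduce to echelon form.
R2 ← R2 + (1/3)·R1: [0, 9, 9]
R3 ← R3 + (1/3)·R1: [0, -6, -6]
R3 ← R3 + (2/3)·R2: [0, 0, 0]
Echelon form has 2 nonzero rows, so rank(B) = 2.

2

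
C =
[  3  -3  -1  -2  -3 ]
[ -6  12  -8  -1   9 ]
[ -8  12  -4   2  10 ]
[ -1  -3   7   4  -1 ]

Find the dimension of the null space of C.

Row reduce to echelon form.
R2 ← R2 + (2)·R1: [0, 6, -10, -5, 3]
R3 ← R3 + (8/3)·R1: [0, 4, -20/3, -10/3, 2]
R4 ← R4 + (1/3)·R1: [0, -4, 20/3, 10/3, -2]
R3 ← R3 − (2/3)·R2: [0, 0, 0, 0, 0]
R4 ← R4 + (2/3)·R2: [0, 0, 0, 0, 0]
2 nonzero rows, so rank(C) = 2.
C has 5 columns; by rank–nullity, nullity = 5 − 2 = 3.

3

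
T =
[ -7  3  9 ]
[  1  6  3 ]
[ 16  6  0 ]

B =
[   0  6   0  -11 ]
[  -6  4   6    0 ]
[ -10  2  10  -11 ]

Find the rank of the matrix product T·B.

First compute TB:
[[-108, -12, 108, -22],
 [-66,  36,  66, -44],
 [-36, 120,  36, -176]]
Now row reduce the product.
R2 ← R2 − (11/18)·R1: [0, 130/3, 0, -275/9]
R3 ← R3 − (1/3)·R1: [0, 124, 0, -506/3]
R3 ← R3 − (186/65)·R2: [0, 0, 0, -1056/13]
3 nonzero rows, so rank(TB) = 3.

3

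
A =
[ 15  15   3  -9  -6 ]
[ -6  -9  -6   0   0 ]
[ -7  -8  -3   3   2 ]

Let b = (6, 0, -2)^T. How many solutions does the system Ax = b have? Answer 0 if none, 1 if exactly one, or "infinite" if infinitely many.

Row reduce the augmented matrix [A | b].
R2 ← R2 + (2/5)·R1: [0, -3, -24/5, -18/5, -12/5, 12/5]
R3 ← R3 + (7/15)·R1: [0, -1, -8/5, -6/5, -4/5, 4/5]
R3 ← R3 − (1/3)·R2: [0, 0, 0, 0, 0, 0]
The echelon form has 2 nonzero rows, and every pivot lies in the first 5 columns, so rank(A) = rank([A|b]) = 2.
The system is consistent.
rank = 2 < 5 unknowns, so there are infinitely many solutions.

infinite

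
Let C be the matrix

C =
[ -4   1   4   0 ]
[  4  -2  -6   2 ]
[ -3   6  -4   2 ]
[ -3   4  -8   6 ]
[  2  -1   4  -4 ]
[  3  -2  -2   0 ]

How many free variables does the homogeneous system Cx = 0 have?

Row reduce to echelon form.
R2 ← R2 + R1: [0, -1, -2, 2]
R3 ← R3 − (3/4)·R1: [0, 21/4, -7, 2]
R4 ← R4 − (3/4)·R1: [0, 13/4, -11, 6]
R5 ← R5 + (1/2)·R1: [0, -1/2, 6, -4]
R6 ← R6 + (3/4)·R1: [0, -5/4, 1, 0]
R3 ← R3 + (21/4)·R2: [0, 0, -35/2, 25/2]
R4 ← R4 + (13/4)·R2: [0, 0, -35/2, 25/2]
R5 ← R5 − (1/2)·R2: [0, 0, 7, -5]
R6 ← R6 − (5/4)·R2: [0, 0, 7/2, -5/2]
R4 ← R4 − R3: [0, 0, 0, 0]
R5 ← R5 + (2/5)·R3: [0, 0, 0, 0]
R6 ← R6 + (1/5)·R3: [0, 0, 0, 0]
3 nonzero rows, so rank(C) = 3.
C has 4 columns; by rank–nullity, nullity = 4 − 3 = 1.

1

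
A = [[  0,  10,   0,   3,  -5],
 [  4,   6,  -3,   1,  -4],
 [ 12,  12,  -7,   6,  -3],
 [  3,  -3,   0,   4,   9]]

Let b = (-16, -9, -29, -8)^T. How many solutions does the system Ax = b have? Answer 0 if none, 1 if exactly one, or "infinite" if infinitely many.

Row reduce the augmented matrix [A | b].
Swap R1 ↔ R2
R3 ← R3 − (3)·R1: [0, -6, 2, 3, 9, -2]
R4 ← R4 − (3/4)·R1: [0, -15/2, 9/4, 13/4, 12, -5/4]
R3 ← R3 + (3/5)·R2: [0, 0, 2, 24/5, 6, -58/5]
R4 ← R4 + (3/4)·R2: [0, 0, 9/4, 11/2, 33/4, -53/4]
R4 ← R4 − (9/8)·R3: [0, 0, 0, 1/10, 3/2, -1/5]
The echelon form has 4 nonzero rows, and every pivot lies in the first 5 columns, so rank(A) = rank([A|b]) = 4.
The system is consistent.
rank = 4 < 5 unknowns, so there are infinitely many solutions.

infinite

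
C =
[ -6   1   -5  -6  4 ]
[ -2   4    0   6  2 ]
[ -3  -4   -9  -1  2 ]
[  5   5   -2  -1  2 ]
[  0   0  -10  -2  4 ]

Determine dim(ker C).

Row reduce to echelon form.
R2 ← R2 − (1/3)·R1: [0, 11/3, 5/3, 8, 2/3]
R3 ← R3 − (1/2)·R1: [0, -9/2, -13/2, 2, 0]
R4 ← R4 + (5/6)·R1: [0, 35/6, -37/6, -6, 16/3]
R3 ← R3 + (27/22)·R2: [0, 0, -49/11, 130/11, 9/11]
R4 ← R4 − (35/22)·R2: [0, 0, -97/11, -206/11, 47/11]
R4 ← R4 − (97/49)·R3: [0, 0, 0, -2064/49, 130/49]
R5 ← R5 − (110/49)·R3: [0, 0, 0, -1398/49, 106/49]
R5 ← R5 − (233/344)·R4: [0, 0, 0, 0, 63/172]
5 nonzero rows, so rank(C) = 5.
C has 5 columns; by rank–nullity, nullity = 5 − 5 = 0.

0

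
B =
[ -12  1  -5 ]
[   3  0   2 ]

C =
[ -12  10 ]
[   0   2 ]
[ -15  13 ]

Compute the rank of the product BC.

First compute BC:
[[219, -183],
 [-66,  56]]
Now row reduce the product.
R2 ← R2 + (22/73)·R1: [0, 62/73]
2 nonzero rows, so rank(BC) = 2.

2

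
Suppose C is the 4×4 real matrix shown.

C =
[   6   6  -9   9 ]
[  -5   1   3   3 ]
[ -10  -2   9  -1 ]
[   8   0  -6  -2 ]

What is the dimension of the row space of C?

2

Row reduce to echelon form.
R2 ← R2 + (5/6)·R1: [0, 6, -9/2, 21/2]
R3 ← R3 + (5/3)·R1: [0, 8, -6, 14]
R4 ← R4 − (4/3)·R1: [0, -8, 6, -14]
R3 ← R3 − (4/3)·R2: [0, 0, 0, 0]
R4 ← R4 + (4/3)·R2: [0, 0, 0, 0]
Echelon form has 2 nonzero rows, so rank(C) = 2.
The row space has dimension equal to the rank: 2.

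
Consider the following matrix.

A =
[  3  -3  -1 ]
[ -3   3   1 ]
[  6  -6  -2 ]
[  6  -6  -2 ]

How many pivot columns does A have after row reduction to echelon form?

Row reduce to echelon form.
R2 ← R2 + R1: [0, 0, 0]
R3 ← R3 − (2)·R1: [0, 0, 0]
R4 ← R4 − (2)·R1: [0, 0, 0]
Echelon form has 1 nonzero row, so rank(A) = 1.
Each nonzero row contributes one pivot column: 1 pivot columns.

1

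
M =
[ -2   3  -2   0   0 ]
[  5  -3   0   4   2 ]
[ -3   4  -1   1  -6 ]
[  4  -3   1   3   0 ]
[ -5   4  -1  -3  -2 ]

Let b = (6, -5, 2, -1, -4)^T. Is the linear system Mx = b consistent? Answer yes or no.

no

Row reduce the augmented matrix [M | b].
R2 ← R2 + (5/2)·R1: [0, 9/2, -5, 4, 2, 10]
R3 ← R3 − (3/2)·R1: [0, -1/2, 2, 1, -6, -7]
R4 ← R4 + (2)·R1: [0, 3, -3, 3, 0, 11]
R5 ← R5 − (5/2)·R1: [0, -7/2, 4, -3, -2, -19]
R3 ← R3 + (1/9)·R2: [0, 0, 13/9, 13/9, -52/9, -53/9]
R4 ← R4 − (2/3)·R2: [0, 0, 1/3, 1/3, -4/3, 13/3]
R5 ← R5 + (7/9)·R2: [0, 0, 1/9, 1/9, -4/9, -101/9]
R4 ← R4 − (3/13)·R3: [0, 0, 0, 0, 0, 74/13]
R5 ← R5 − (1/13)·R3: [0, 0, 0, 0, 0, -140/13]
R5 ← R5 + (70/37)·R4: [0, 0, 0, 0, 0, 0]
The echelon form has 4 nonzero rows; the last pivot sits in the augmented column, so rank(M) = 3 but rank([M|b]) = 4.
Since the ranks differ, the system is inconsistent.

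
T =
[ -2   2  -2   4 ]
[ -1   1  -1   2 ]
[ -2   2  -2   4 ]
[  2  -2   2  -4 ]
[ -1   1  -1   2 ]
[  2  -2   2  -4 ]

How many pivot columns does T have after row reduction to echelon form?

1

Row reduce to echelon form.
R2 ← R2 − (1/2)·R1: [0, 0, 0, 0]
R3 ← R3 − R1: [0, 0, 0, 0]
R4 ← R4 + R1: [0, 0, 0, 0]
R5 ← R5 − (1/2)·R1: [0, 0, 0, 0]
R6 ← R6 + R1: [0, 0, 0, 0]
Echelon form has 1 nonzero row, so rank(T) = 1.
Each nonzero row contributes one pivot column: 1 pivot columns.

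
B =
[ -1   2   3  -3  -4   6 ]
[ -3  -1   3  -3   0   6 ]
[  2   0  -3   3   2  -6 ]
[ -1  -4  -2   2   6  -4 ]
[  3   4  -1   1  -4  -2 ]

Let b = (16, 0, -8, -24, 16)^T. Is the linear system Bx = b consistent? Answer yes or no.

yes

Row reduce the augmented matrix [B | b].
R2 ← R2 − (3)·R1: [0, -7, -6, 6, 12, -12, -48]
R3 ← R3 + (2)·R1: [0, 4, 3, -3, -6, 6, 24]
R4 ← R4 − R1: [0, -6, -5, 5, 10, -10, -40]
R5 ← R5 + (3)·R1: [0, 10, 8, -8, -16, 16, 64]
R3 ← R3 + (4/7)·R2: [0, 0, -3/7, 3/7, 6/7, -6/7, -24/7]
R4 ← R4 − (6/7)·R2: [0, 0, 1/7, -1/7, -2/7, 2/7, 8/7]
R5 ← R5 + (10/7)·R2: [0, 0, -4/7, 4/7, 8/7, -8/7, -32/7]
R4 ← R4 + (1/3)·R3: [0, 0, 0, 0, 0, 0, 0]
R5 ← R5 − (4/3)·R3: [0, 0, 0, 0, 0, 0, 0]
The echelon form has 3 nonzero rows, and every pivot lies in the first 6 columns, so rank(B) = rank([B|b]) = 3.
The system is consistent.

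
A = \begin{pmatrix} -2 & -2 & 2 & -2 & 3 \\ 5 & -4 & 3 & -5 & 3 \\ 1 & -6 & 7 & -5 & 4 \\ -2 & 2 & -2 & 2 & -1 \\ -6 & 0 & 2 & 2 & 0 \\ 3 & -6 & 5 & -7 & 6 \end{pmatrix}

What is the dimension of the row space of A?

Row reduce to echelon form.
R2 ← R2 + (5/2)·R1: [0, -9, 8, -10, 21/2]
R3 ← R3 + (1/2)·R1: [0, -7, 8, -6, 11/2]
R4 ← R4 − R1: [0, 4, -4, 4, -4]
R5 ← R5 − (3)·R1: [0, 6, -4, 8, -9]
R6 ← R6 + (3/2)·R1: [0, -9, 8, -10, 21/2]
R3 ← R3 − (7/9)·R2: [0, 0, 16/9, 16/9, -8/3]
R4 ← R4 + (4/9)·R2: [0, 0, -4/9, -4/9, 2/3]
R5 ← R5 + (2/3)·R2: [0, 0, 4/3, 4/3, -2]
R6 ← R6 − R2: [0, 0, 0, 0, 0]
R4 ← R4 + (1/4)·R3: [0, 0, 0, 0, 0]
R5 ← R5 − (3/4)·R3: [0, 0, 0, 0, 0]
Echelon form has 3 nonzero rows, so rank(A) = 3.
The row space has dimension equal to the rank: 3.

3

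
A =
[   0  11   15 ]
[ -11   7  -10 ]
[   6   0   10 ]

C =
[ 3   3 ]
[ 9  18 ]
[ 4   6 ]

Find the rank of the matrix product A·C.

2

First compute AC:
[[159, 288],
 [-10,  33],
 [ 58,  78]]
Now row reduce the product.
R2 ← R2 + (10/159)·R1: [0, 2709/53]
R3 ← R3 − (58/159)·R1: [0, -1434/53]
R3 ← R3 + (478/903)·R2: [0, 0]
2 nonzero rows, so rank(AC) = 2.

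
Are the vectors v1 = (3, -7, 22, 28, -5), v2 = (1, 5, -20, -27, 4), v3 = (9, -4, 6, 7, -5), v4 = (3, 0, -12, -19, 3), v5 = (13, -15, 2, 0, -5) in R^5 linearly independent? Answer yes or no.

Form the matrix with these vectors as rows and row reduce.
R2 ← R2 − (1/3)·R1: [0, 22/3, -82/3, -109/3, 17/3]
R3 ← R3 − (3)·R1: [0, 17, -60, -77, 10]
R4 ← R4 − R1: [0, 7, -34, -47, 8]
R5 ← R5 − (13/3)·R1: [0, 46/3, -280/3, -364/3, 50/3]
R3 ← R3 − (51/22)·R2: [0, 0, 37/11, 159/22, -69/22]
R4 ← R4 − (21/22)·R2: [0, 0, -87/11, -271/22, 57/22]
R5 ← R5 − (23/11)·R2: [0, 0, -398/11, -499/11, 53/11]
R4 ← R4 + (87/37)·R3: [0, 0, 0, 173/37, -177/37]
R5 ← R5 + (398/37)·R3: [0, 0, 0, 1198/37, -1070/37]
R5 ← R5 − (1198/173)·R4: [0, 0, 0, 0, 728/173]
5 nonzero rows, so the 5 vectors span a space of dimension 5.
Since 5 = 5, the vectors are linearly independent.

yes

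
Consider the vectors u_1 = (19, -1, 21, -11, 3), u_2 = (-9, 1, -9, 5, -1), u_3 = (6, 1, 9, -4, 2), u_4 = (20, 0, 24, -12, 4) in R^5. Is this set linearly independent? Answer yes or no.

Form the matrix with these vectors as rows and row reduce.
R2 ← R2 + (9/19)·R1: [0, 10/19, 18/19, -4/19, 8/19]
R3 ← R3 − (6/19)·R1: [0, 25/19, 45/19, -10/19, 20/19]
R4 ← R4 − (20/19)·R1: [0, 20/19, 36/19, -8/19, 16/19]
R3 ← R3 − (5/2)·R2: [0, 0, 0, 0, 0]
R4 ← R4 − (2)·R2: [0, 0, 0, 0, 0]
2 nonzero rows, so the 4 vectors span a space of dimension 2.
Since 2 < 4, the vectors are linearly dependent.

no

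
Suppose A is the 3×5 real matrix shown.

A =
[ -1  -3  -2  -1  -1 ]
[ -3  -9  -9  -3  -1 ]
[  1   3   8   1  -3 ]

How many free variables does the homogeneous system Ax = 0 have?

Row reduce to echelon form.
R2 ← R2 − (3)·R1: [0, 0, -3, 0, 2]
R3 ← R3 + R1: [0, 0, 6, 0, -4]
R3 ← R3 + (2)·R2: [0, 0, 0, 0, 0]
2 nonzero rows, so rank(A) = 2.
A has 5 columns; by rank–nullity, nullity = 5 − 2 = 3.

3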